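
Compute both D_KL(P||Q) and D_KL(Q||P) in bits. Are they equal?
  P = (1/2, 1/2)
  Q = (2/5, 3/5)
D_KL(P||Q) = 0.0294, D_KL(Q||P) = 0.0290

KL divergence is not symmetric: D_KL(P||Q) ≠ D_KL(Q||P) in general.

D_KL(P||Q) = 0.0294 bits
D_KL(Q||P) = 0.0290 bits

No, they are not equal!

This asymmetry is why KL divergence is not a true distance metric.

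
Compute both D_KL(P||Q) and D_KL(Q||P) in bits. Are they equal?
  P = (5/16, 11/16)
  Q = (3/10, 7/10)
D_KL(P||Q) = 0.0005, D_KL(Q||P) = 0.0005

KL divergence is not symmetric: D_KL(P||Q) ≠ D_KL(Q||P) in general.

D_KL(P||Q) = 0.0005 bits
D_KL(Q||P) = 0.0005 bits

In this case they happen to be equal (to 4 decimal places).

This asymmetry is why KL divergence is not a true distance metric.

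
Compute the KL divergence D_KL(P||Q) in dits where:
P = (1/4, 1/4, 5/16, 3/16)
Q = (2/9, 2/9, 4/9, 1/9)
0.0204 dits

KL divergence: D_KL(P||Q) = Σ p(x) log(p(x)/q(x))

Computing term by term:
  x=0: 1/4 × log_10[(1/4)/(2/9)] = 1/4 × 0.0512 = 0.0128
  x=1: 1/4 × log_10[(1/4)/(2/9)] = 1/4 × 0.0512 = 0.0128
  x=2: 5/16 × log_10[(5/16)/(4/9)] = 5/16 × -0.1530 = -0.0478
  x=3: 3/16 × log_10[(3/16)/(1/9)] = 3/16 × 0.2272 = 0.0426

D_KL(P||Q) = 0.0204 dits

Note: KL divergence is always non-negative and equals 0 iff P = Q.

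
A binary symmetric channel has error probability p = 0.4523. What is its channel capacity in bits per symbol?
0.0066 bits

For a binary symmetric channel (BSC) with error probability p:
Capacity C = 1 - H(p) bits per symbol

where H(p) = -p log₂(p) - (1-p) log₂(1-p) is the binary entropy function.

H(0.4523) = 0.9934 bits
C = 1 - 0.9934 = 0.0066 bits per symbol

This means we can reliably transmit up to 0.0066 bits of information per channel use.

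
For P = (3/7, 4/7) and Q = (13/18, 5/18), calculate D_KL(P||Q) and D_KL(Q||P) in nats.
D_KL(P||Q) = 0.1885, D_KL(Q||P) = 0.1765

KL divergence is not symmetric: D_KL(P||Q) ≠ D_KL(Q||P) in general.

D_KL(P||Q) = 0.1885 nats
D_KL(Q||P) = 0.1765 nats

No, they are not equal!

This asymmetry is why KL divergence is not a true distance metric.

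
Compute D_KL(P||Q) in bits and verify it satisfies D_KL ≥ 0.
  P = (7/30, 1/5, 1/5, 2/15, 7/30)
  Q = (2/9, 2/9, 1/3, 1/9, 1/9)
0.1235 bits

KL divergence satisfies the Gibbs inequality: D_KL(P||Q) ≥ 0 for all distributions P, Q.

D_KL(P||Q) = Σ p(x) log(p(x)/q(x))
Term by term:
  x=0: 7/30 × log_2[(7/30)/(2/9)] = 0.0164
  x=1: 1/5 × log_2[(1/5)/(2/9)] = -0.0304
  x=2: 1/5 × log_2[(1/5)/(1/3)] = -0.1474
  x=3: 2/15 × log_2[(2/15)/(1/9)] = 0.0351
  x=4: 7/30 × log_2[(7/30)/(1/9)] = 0.2498
D_KL(P||Q) = 0.1235 bits

D_KL(P||Q) = 0.1235 ≥ 0 ✓

This non-negativity is a fundamental property: relative entropy cannot be negative because it measures how different Q is from P.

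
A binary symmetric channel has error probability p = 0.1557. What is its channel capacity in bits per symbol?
0.3761 bits

For a binary symmetric channel (BSC) with error probability p:
Capacity C = 1 - H(p) bits per symbol

where H(p) = -p log₂(p) - (1-p) log₂(1-p) is the binary entropy function.

H(0.1557) = 0.6239 bits
C = 1 - 0.6239 = 0.3761 bits per symbol

This means we can reliably transmit up to 0.3761 bits of information per channel use.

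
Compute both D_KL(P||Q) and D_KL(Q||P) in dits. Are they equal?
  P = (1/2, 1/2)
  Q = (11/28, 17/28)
D_KL(P||Q) = 0.0102, D_KL(Q||P) = 0.0100

KL divergence is not symmetric: D_KL(P||Q) ≠ D_KL(Q||P) in general.

D_KL(P||Q) = 0.0102 dits
D_KL(Q||P) = 0.0100 dits

No, they are not equal!

This asymmetry is why KL divergence is not a true distance metric.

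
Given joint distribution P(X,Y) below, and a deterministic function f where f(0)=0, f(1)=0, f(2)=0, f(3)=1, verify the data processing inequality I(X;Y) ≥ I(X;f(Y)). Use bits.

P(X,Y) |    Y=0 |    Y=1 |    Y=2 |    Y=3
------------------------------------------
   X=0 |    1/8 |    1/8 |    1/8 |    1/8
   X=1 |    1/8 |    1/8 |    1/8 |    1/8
I(X;Y) = 0.0000, I(X;f(Y)) = 0.0000, inequality holds: 0.0000 ≥ 0.0000

Data Processing Inequality: For any Markov chain X → Y → Z, we have I(X;Y) ≥ I(X;Z).

Here Z = f(Y) is a deterministic function of Y, forming X → Y → Z.

Original I(X;Y) = 0.0000 bits

After applying f:
P(X,Z) where Z=f(Y):
- P(X,Z=0) = P(X,Y=0) + P(X,Y=1) + P(X,Y=2)
- P(X,Z=1) = P(X,Y=3)

I(X;Z) = I(X;f(Y)) = 0.0000 bits

Verification: 0.0000 ≥ 0.0000 ✓

Information cannot be created by processing; the function f can only lose information about X.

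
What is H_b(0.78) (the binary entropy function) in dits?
0.2288 dits

The binary entropy function is:
H(p) = -p log(p) - (1-p) log(1-p)

H(0.78) = -0.78 × log_10(0.78) - 0.22 × log_10(0.22)
H(0.78) = 0.2288 dits

Note: Binary entropy is maximized at p=0.5 (H=1 bit) and minimized at p=0 or p=1 (H=0).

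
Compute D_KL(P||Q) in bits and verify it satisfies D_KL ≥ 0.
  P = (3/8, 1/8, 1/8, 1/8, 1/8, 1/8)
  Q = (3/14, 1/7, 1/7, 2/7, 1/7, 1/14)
0.1824 bits

KL divergence satisfies the Gibbs inequality: D_KL(P||Q) ≥ 0 for all distributions P, Q.

D_KL(P||Q) = Σ p(x) log(p(x)/q(x))
Term by term:
  x=0: 3/8 × log_2[(3/8)/(3/14)] = 0.3028
  x=1: 1/8 × log_2[(1/8)/(1/7)] = -0.0241
  x=2: 1/8 × log_2[(1/8)/(1/7)] = -0.0241
  x=3: 1/8 × log_2[(1/8)/(2/7)] = -0.1491
  x=4: 1/8 × log_2[(1/8)/(1/7)] = -0.0241
  x=5: 1/8 × log_2[(1/8)/(1/14)] = 0.1009
D_KL(P||Q) = 0.1824 bits

D_KL(P||Q) = 0.1824 ≥ 0 ✓

This non-negativity is a fundamental property: relative entropy cannot be negative because it measures how different Q is from P.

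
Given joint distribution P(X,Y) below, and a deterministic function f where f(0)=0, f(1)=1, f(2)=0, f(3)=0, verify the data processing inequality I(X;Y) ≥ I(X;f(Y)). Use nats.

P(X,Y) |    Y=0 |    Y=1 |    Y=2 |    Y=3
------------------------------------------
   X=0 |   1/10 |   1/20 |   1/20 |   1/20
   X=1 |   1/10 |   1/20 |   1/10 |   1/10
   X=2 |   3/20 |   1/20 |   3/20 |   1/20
I(X;Y) = 0.0267, I(X;f(Y)) = 0.0034, inequality holds: 0.0267 ≥ 0.0034

Data Processing Inequality: For any Markov chain X → Y → Z, we have I(X;Y) ≥ I(X;Z).

Here Z = f(Y) is a deterministic function of Y, forming X → Y → Z.

Original I(X;Y) = 0.0267 nats

After applying f:
P(X,Z) where Z=f(Y):
- P(X,Z=0) = P(X,Y=0) + P(X,Y=2) + P(X,Y=3)
- P(X,Z=1) = P(X,Y=1)

I(X;Z) = I(X;f(Y)) = 0.0034 nats

Verification: 0.0267 ≥ 0.0034 ✓

Information cannot be created by processing; the function f can only lose information about X.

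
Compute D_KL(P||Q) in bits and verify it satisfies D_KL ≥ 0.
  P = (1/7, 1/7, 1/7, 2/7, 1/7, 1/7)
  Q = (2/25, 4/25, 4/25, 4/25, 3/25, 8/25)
0.1815 bits

KL divergence satisfies the Gibbs inequality: D_KL(P||Q) ≥ 0 for all distributions P, Q.

D_KL(P||Q) = Σ p(x) log(p(x)/q(x))
Term by term:
  x=0: 1/7 × log_2[(1/7)/(2/25)] = 0.1195
  x=1: 1/7 × log_2[(1/7)/(4/25)] = -0.0234
  x=2: 1/7 × log_2[(1/7)/(4/25)] = -0.0234
  x=3: 2/7 × log_2[(2/7)/(4/25)] = 0.2390
  x=4: 1/7 × log_2[(1/7)/(3/25)] = 0.0359
  x=5: 1/7 × log_2[(1/7)/(8/25)] = -0.1662
D_KL(P||Q) = 0.1815 bits

D_KL(P||Q) = 0.1815 ≥ 0 ✓

This non-negativity is a fundamental property: relative entropy cannot be negative because it measures how different Q is from P.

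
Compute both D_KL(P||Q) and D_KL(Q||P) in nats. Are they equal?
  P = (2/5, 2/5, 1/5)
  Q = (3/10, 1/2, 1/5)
D_KL(P||Q) = 0.0258, D_KL(Q||P) = 0.0253

KL divergence is not symmetric: D_KL(P||Q) ≠ D_KL(Q||P) in general.

D_KL(P||Q) = 0.0258 nats
D_KL(Q||P) = 0.0253 nats

No, they are not equal!

This asymmetry is why KL divergence is not a true distance metric.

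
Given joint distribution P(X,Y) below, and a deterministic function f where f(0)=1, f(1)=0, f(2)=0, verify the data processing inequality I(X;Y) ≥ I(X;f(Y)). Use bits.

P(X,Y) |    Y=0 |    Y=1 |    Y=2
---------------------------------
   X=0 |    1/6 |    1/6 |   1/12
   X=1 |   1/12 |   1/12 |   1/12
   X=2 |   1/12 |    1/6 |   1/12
I(X;Y) = 0.0242, I(X;f(Y)) = 0.0137, inequality holds: 0.0242 ≥ 0.0137

Data Processing Inequality: For any Markov chain X → Y → Z, we have I(X;Y) ≥ I(X;Z).

Here Z = f(Y) is a deterministic function of Y, forming X → Y → Z.

Original I(X;Y) = 0.0242 bits

After applying f:
P(X,Z) where Z=f(Y):
- P(X,Z=0) = P(X,Y=1) + P(X,Y=2)
- P(X,Z=1) = P(X,Y=0)

I(X;Z) = I(X;f(Y)) = 0.0137 bits

Verification: 0.0242 ≥ 0.0137 ✓

Information cannot be created by processing; the function f can only lose information about X.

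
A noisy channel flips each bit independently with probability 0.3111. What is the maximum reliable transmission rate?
0.1056 bits

For a binary symmetric channel (BSC) with error probability p:
Capacity C = 1 - H(p) bits per symbol

where H(p) = -p log₂(p) - (1-p) log₂(1-p) is the binary entropy function.

H(0.3111) = 0.8944 bits
C = 1 - 0.8944 = 0.1056 bits per symbol

This means we can reliably transmit up to 0.1056 bits of information per channel use.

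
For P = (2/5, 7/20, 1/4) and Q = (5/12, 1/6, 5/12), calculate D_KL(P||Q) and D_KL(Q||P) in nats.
D_KL(P||Q) = 0.1156, D_KL(Q||P) = 0.1062

KL divergence is not symmetric: D_KL(P||Q) ≠ D_KL(Q||P) in general.

D_KL(P||Q) = 0.1156 nats
D_KL(Q||P) = 0.1062 nats

No, they are not equal!

This asymmetry is why KL divergence is not a true distance metric.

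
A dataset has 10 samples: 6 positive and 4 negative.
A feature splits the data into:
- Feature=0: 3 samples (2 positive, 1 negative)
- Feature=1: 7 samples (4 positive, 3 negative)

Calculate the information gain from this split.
0.0058 bits

Information Gain = H(Y) - H(Y|Feature)

Before split:
P(positive) = 6/10 = 0.6000
H(Y) = 0.9710 bits

After split:
Feature=0: H = 0.9183 bits (weight = 3/10)
Feature=1: H = 0.9852 bits (weight = 7/10)
H(Y|Feature) = (3/10)×0.9183 + (7/10)×0.9852 = 0.9651 bits

Information Gain = 0.9710 - 0.9651 = 0.0058 bits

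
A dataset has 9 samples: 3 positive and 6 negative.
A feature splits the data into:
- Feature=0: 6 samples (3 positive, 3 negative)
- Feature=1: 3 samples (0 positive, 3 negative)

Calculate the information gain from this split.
0.2516 bits

Information Gain = H(Y) - H(Y|Feature)

Before split:
P(positive) = 3/9 = 0.3333
H(Y) = 0.9183 bits

After split:
Feature=0: H = 1.0000 bits (weight = 6/9)
Feature=1: H = 0.0000 bits (weight = 3/9)
H(Y|Feature) = (6/9)×1.0000 + (3/9)×0.0000 = 0.6667 bits

Information Gain = 0.9183 - 0.6667 = 0.2516 bits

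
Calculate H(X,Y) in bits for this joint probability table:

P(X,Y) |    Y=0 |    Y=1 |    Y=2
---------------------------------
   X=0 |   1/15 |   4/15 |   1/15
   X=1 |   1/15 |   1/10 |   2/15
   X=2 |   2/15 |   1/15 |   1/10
2.9899 bits

Joint entropy is H(X,Y) = -Σ_{x,y} p(x,y) log p(x,y).

Summing over all non-zero entries:
H(X,Y) = -[1/15·log_2(1/15) + 4/15·log_2(4/15) + 1/15·log_2(1/15) + 1/15·log_2(1/15) + 1/10·log_2(1/10) + 2/15·log_2(2/15) + 2/15·log_2(2/15) + 1/15·log_2(1/15) + 1/10·log_2(1/10)]
H(X,Y) = 2.9899 bits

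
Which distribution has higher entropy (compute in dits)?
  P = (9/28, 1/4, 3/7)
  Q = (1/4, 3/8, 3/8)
Q

Computing entropies in dits:
H(P) = 0.4667
H(Q) = 0.4700

Distribution Q has higher entropy.

Intuition: The distribution closer to uniform (more spread out) has higher entropy.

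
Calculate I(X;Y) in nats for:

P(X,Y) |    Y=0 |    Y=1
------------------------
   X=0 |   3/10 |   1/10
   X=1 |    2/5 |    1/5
0.0040 nats

Mutual information: I(X;Y) = H(X) + H(Y) - H(X,Y)

Marginals:
P(X) = (2/5, 3/5), H(X) = 0.6730 nats
P(Y) = (7/10, 3/10), H(Y) = 0.6109 nats

Joint entropy: H(X,Y) = 1.2799 nats

I(X;Y) = 0.6730 + 0.6109 - 1.2799 = 0.0040 nats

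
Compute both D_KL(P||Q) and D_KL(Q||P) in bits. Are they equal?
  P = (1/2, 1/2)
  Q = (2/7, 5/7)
D_KL(P||Q) = 0.1464, D_KL(Q||P) = 0.1369

KL divergence is not symmetric: D_KL(P||Q) ≠ D_KL(Q||P) in general.

D_KL(P||Q) = 0.1464 bits
D_KL(Q||P) = 0.1369 bits

No, they are not equal!

This asymmetry is why KL divergence is not a true distance metric.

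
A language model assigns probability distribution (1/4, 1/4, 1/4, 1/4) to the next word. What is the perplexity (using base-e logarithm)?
4.0000

Perplexity is e^H (or exp(H) for natural log).

First, H = -Σ p log p = 1.3863 nats
Perplexity = e^1.3863 = 4.0000

Interpretation: The model's uncertainty is equivalent to choosing uniformly among 4.0 options.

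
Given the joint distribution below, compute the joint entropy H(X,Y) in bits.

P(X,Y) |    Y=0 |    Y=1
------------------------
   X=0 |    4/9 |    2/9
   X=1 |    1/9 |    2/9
1.8366 bits

Joint entropy is H(X,Y) = -Σ_{x,y} p(x,y) log p(x,y).

Summing over all non-zero entries:
H(X,Y) = -[4/9·log_2(4/9) + 2/9·log_2(2/9) + 1/9·log_2(1/9) + 2/9·log_2(2/9)]
H(X,Y) = 1.8366 bits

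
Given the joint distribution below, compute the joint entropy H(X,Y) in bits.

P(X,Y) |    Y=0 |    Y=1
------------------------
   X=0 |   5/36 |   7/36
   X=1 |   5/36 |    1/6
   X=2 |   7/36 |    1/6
2.5715 bits

Joint entropy is H(X,Y) = -Σ_{x,y} p(x,y) log p(x,y).

Summing over all non-zero entries:
H(X,Y) = -[5/36·log_2(5/36) + 7/36·log_2(7/36) + 5/36·log_2(5/36) + 1/6·log_2(1/6) + 7/36·log_2(7/36) + 1/6·log_2(1/6)]
H(X,Y) = 2.5715 bits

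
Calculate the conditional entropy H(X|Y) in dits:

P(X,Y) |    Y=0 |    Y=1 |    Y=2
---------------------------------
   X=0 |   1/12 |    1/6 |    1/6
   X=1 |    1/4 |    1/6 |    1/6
0.2821 dits

Using the chain rule: H(X|Y) = H(X,Y) - H(Y)

First, compute H(X,Y) = 0.7592 dits

Marginal P(Y) = (1/3, 1/3, 1/3)
H(Y) = 0.4771 dits

H(X|Y) = H(X,Y) - H(Y) = 0.7592 - 0.4771 = 0.2821 dits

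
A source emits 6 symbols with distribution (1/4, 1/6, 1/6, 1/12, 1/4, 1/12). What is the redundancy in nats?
0.0872 nats

Redundancy measures how far a source is from maximum entropy:
R = H_max - H(X)

Maximum entropy for 6 symbols: H_max = log_e(6) = 1.7918 nats
Actual entropy: H(X) = 1.7046 nats
Redundancy: R = 1.7918 - 1.7046 = 0.0872 nats

This redundancy represents potential for compression: the source could be compressed by 0.0872 nats per symbol.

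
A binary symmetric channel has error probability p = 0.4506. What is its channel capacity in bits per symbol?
0.0071 bits

For a binary symmetric channel (BSC) with error probability p:
Capacity C = 1 - H(p) bits per symbol

where H(p) = -p log₂(p) - (1-p) log₂(1-p) is the binary entropy function.

H(0.4506) = 0.9929 bits
C = 1 - 0.9929 = 0.0071 bits per symbol

This means we can reliably transmit up to 0.0071 bits of information per channel use.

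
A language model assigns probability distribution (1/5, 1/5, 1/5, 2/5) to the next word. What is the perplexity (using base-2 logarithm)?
3.7893

Perplexity is 2^H (or exp(H) for natural log).

First, H = -Σ p log p = 1.9219 bits
Perplexity = 2^1.9219 = 3.7893

Interpretation: The model's uncertainty is equivalent to choosing uniformly among 3.8 options.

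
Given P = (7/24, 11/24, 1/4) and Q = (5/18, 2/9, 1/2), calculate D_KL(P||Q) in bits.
0.2492 bits

KL divergence: D_KL(P||Q) = Σ p(x) log(p(x)/q(x))

Computing term by term:
  x=0: 7/24 × log_2[(7/24)/(5/18)] = 7/24 × 0.0704 = 0.0205
  x=1: 11/24 × log_2[(11/24)/(2/9)] = 11/24 × 1.0444 = 0.4787
  x=2: 1/4 × log_2[(1/4)/(1/2)] = 1/4 × -1.0000 = -0.2500

D_KL(P||Q) = 0.2492 bits

Note: KL divergence is always non-negative and equals 0 iff P = Q.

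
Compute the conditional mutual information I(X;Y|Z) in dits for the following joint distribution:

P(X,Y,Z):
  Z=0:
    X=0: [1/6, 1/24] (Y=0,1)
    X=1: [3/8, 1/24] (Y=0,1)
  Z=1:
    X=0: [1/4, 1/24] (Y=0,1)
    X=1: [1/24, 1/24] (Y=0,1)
0.0117 dits

Conditional mutual information: I(X;Y|Z) = H(X|Z) + H(Y|Z) - H(X,Y|Z)

H(Z) = 0.2873
H(X,Z) = 0.5464 → H(X|Z) = 0.2590
H(Y,Z) = 0.4802 → H(Y|Z) = 0.1929
H(X,Y,Z) = 0.7275 → H(X,Y|Z) = 0.4402

I(X;Y|Z) = 0.2590 + 0.1929 - 0.4402 = 0.0117 dits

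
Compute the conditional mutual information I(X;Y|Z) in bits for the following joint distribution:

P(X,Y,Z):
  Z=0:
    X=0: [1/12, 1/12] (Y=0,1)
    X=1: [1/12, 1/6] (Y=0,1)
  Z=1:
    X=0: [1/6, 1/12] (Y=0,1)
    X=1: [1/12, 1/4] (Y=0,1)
0.0830 bits

Conditional mutual information: I(X;Y|Z) = H(X|Z) + H(Y|Z) - H(X,Y|Z)

H(Z) = 0.9799
H(X,Z) = 1.9591 → H(X|Z) = 0.9793
H(Y,Z) = 1.9591 → H(Y|Z) = 0.9793
H(X,Y,Z) = 2.8554 → H(X,Y|Z) = 1.8755

I(X;Y|Z) = 0.9793 + 0.9793 - 1.8755 = 0.0830 bits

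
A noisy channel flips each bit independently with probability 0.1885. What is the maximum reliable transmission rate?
0.3017 bits

For a binary symmetric channel (BSC) with error probability p:
Capacity C = 1 - H(p) bits per symbol

where H(p) = -p log₂(p) - (1-p) log₂(1-p) is the binary entropy function.

H(0.1885) = 0.6983 bits
C = 1 - 0.6983 = 0.3017 bits per symbol

This means we can reliably transmit up to 0.3017 bits of information per channel use.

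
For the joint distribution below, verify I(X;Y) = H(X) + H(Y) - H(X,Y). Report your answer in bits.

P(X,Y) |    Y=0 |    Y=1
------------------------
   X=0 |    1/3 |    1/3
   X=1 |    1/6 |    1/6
I(X;Y) = 0.0000 bits

Mutual information has multiple equivalent forms:
- I(X;Y) = H(X) - H(X|Y)
- I(X;Y) = H(Y) - H(Y|X)
- I(X;Y) = H(X) + H(Y) - H(X,Y)

Computing all quantities:
H(X) = 0.9183, H(Y) = 1.0000, H(X,Y) = 1.9183
H(X|Y) = 0.9183, H(Y|X) = 1.0000

Verification:
H(X) - H(X|Y) = 0.9183 - 0.9183 = 0.0000
H(Y) - H(Y|X) = 1.0000 - 1.0000 = 0.0000
H(X) + H(Y) - H(X,Y) = 0.9183 + 1.0000 - 1.9183 = 0.0000

All forms give I(X;Y) = 0.0000 bits. ✓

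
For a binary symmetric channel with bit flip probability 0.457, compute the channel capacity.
0.0053 bits

For a binary symmetric channel (BSC) with error probability p:
Capacity C = 1 - H(p) bits per symbol

where H(p) = -p log₂(p) - (1-p) log₂(1-p) is the binary entropy function.

H(0.457) = 0.9947 bits
C = 1 - 0.9947 = 0.0053 bits per symbol

This means we can reliably transmit up to 0.0053 bits of information per channel use.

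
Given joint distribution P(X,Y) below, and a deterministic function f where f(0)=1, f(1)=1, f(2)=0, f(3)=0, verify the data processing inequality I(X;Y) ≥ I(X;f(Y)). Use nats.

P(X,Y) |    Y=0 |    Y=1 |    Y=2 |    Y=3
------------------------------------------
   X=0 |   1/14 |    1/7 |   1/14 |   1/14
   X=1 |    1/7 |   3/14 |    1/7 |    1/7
I(X;Y) = 0.0022, I(X;f(Y)) = 0.0009, inequality holds: 0.0022 ≥ 0.0009

Data Processing Inequality: For any Markov chain X → Y → Z, we have I(X;Y) ≥ I(X;Z).

Here Z = f(Y) is a deterministic function of Y, forming X → Y → Z.

Original I(X;Y) = 0.0022 nats

After applying f:
P(X,Z) where Z=f(Y):
- P(X,Z=0) = P(X,Y=2) + P(X,Y=3)
- P(X,Z=1) = P(X,Y=0) + P(X,Y=1)

I(X;Z) = I(X;f(Y)) = 0.0009 nats

Verification: 0.0022 ≥ 0.0009 ✓

Information cannot be created by processing; the function f can only lose information about X.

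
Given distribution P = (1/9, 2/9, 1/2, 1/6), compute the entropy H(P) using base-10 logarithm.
0.5314 dits

Shannon entropy is H(X) = -Σ p(x) log p(x).

For P = (1/9, 2/9, 1/2, 1/6):
H = -1/9 × log_10(1/9) -2/9 × log_10(2/9) -1/2 × log_10(1/2) -1/6 × log_10(1/6)
H = 0.5314 dits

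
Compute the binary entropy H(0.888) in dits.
0.1523 dits

The binary entropy function is:
H(p) = -p log(p) - (1-p) log(1-p)

H(0.888) = -0.888 × log_10(0.888) - 0.112 × log_10(0.112)
H(0.888) = 0.1523 dits

Note: Binary entropy is maximized at p=0.5 (H=1 bit) and minimized at p=0 or p=1 (H=0).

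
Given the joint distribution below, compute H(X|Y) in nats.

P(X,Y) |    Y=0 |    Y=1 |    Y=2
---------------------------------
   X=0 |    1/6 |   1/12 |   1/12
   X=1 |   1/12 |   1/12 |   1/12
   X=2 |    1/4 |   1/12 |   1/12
1.0550 nats

Using the chain rule: H(X|Y) = H(X,Y) - H(Y)

First, compute H(X,Y) = 2.0947 nats

Marginal P(Y) = (1/2, 1/4, 1/4)
H(Y) = 1.0397 nats

H(X|Y) = H(X,Y) - H(Y) = 2.0947 - 1.0397 = 1.0550 nats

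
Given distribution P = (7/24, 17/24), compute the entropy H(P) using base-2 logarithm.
0.8709 bits

Shannon entropy is H(X) = -Σ p(x) log p(x).

For P = (7/24, 17/24):
H = -7/24 × log_2(7/24) -17/24 × log_2(17/24)
H = 0.8709 bits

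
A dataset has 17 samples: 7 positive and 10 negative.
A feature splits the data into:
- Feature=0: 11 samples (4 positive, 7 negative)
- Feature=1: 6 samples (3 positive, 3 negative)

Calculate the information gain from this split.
0.0126 bits

Information Gain = H(Y) - H(Y|Feature)

Before split:
P(positive) = 7/17 = 0.4118
H(Y) = 0.9774 bits

After split:
Feature=0: H = 0.9457 bits (weight = 11/17)
Feature=1: H = 1.0000 bits (weight = 6/17)
H(Y|Feature) = (11/17)×0.9457 + (6/17)×1.0000 = 0.9648 bits

Information Gain = 0.9774 - 0.9648 = 0.0126 bits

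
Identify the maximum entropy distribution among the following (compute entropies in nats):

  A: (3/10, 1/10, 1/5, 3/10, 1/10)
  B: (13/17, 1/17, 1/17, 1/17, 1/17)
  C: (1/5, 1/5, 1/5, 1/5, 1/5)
C

For a discrete distribution over n outcomes, entropy is maximized by the uniform distribution.

Computing entropies:
H(A) = 1.5048 nats
H(B) = 0.8718 nats
H(C) = 1.6094 nats

The uniform distribution (where all probabilities equal 1/5) achieves the maximum entropy of log_e(5) = 1.6094 nats.

Distribution C has the highest entropy.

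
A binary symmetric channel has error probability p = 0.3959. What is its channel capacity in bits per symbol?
0.0315 bits

For a binary symmetric channel (BSC) with error probability p:
Capacity C = 1 - H(p) bits per symbol

where H(p) = -p log₂(p) - (1-p) log₂(1-p) is the binary entropy function.

H(0.3959) = 0.9685 bits
C = 1 - 0.9685 = 0.0315 bits per symbol

This means we can reliably transmit up to 0.0315 bits of information per channel use.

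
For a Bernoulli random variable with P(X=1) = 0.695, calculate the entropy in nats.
0.6150 nats

The binary entropy function is:
H(p) = -p log(p) - (1-p) log(1-p)

H(0.695) = -0.695 × log_e(0.695) - 0.305 × log_e(0.305)
H(0.695) = 0.6150 nats

Note: Binary entropy is maximized at p=0.5 (H=1 bit) and minimized at p=0 or p=1 (H=0).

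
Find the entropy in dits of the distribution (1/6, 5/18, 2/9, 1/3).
0.5884 dits

Shannon entropy is H(X) = -Σ p(x) log p(x).

For P = (1/6, 5/18, 2/9, 1/3):
H = -1/6 × log_10(1/6) -5/18 × log_10(5/18) -2/9 × log_10(2/9) -1/3 × log_10(1/3)
H = 0.5884 dits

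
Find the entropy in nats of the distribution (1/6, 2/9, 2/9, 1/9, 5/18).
1.5671 nats

Shannon entropy is H(X) = -Σ p(x) log p(x).

For P = (1/6, 2/9, 2/9, 1/9, 5/18):
H = -1/6 × log_e(1/6) -2/9 × log_e(2/9) -2/9 × log_e(2/9) -1/9 × log_e(1/9) -5/18 × log_e(5/18)
H = 1.5671 nats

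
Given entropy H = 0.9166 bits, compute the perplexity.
1.8877

Perplexity is 2^H (or exp(H) for natural log).

H = 0.9166 bits
Perplexity = 2^0.9166 = 1.8877

Interpretation: The model's uncertainty is equivalent to choosing uniformly among 1.9 options.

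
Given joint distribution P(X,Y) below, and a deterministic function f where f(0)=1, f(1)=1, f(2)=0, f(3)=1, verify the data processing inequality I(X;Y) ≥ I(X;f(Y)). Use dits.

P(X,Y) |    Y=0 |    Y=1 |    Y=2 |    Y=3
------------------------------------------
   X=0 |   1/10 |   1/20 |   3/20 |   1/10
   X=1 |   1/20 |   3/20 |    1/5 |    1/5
I(X;Y) = 0.0152, I(X;f(Y)) = 0.0004, inequality holds: 0.0152 ≥ 0.0004

Data Processing Inequality: For any Markov chain X → Y → Z, we have I(X;Y) ≥ I(X;Z).

Here Z = f(Y) is a deterministic function of Y, forming X → Y → Z.

Original I(X;Y) = 0.0152 dits

After applying f:
P(X,Z) where Z=f(Y):
- P(X,Z=0) = P(X,Y=2)
- P(X,Z=1) = P(X,Y=0) + P(X,Y=1) + P(X,Y=3)

I(X;Z) = I(X;f(Y)) = 0.0004 dits

Verification: 0.0152 ≥ 0.0004 ✓

Information cannot be created by processing; the function f can only lose information about X.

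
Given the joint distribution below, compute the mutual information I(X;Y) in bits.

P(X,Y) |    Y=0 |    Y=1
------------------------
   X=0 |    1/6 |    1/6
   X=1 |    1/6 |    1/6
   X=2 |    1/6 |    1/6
0.0000 bits

Mutual information: I(X;Y) = H(X) + H(Y) - H(X,Y)

Marginals:
P(X) = (1/3, 1/3, 1/3), H(X) = 1.5850 bits
P(Y) = (1/2, 1/2), H(Y) = 1.0000 bits

Joint entropy: H(X,Y) = 2.5850 bits

I(X;Y) = 1.5850 + 1.0000 - 2.5850 = 0.0000 bits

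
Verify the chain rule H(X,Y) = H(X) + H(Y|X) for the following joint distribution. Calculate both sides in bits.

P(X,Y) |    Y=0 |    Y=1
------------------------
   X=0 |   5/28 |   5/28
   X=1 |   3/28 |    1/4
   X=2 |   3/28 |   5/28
H(X,Y) = 2.5220, H(X) = 1.5774, H(Y|X) = 0.9446 (all in bits)

Chain rule: H(X,Y) = H(X) + H(Y|X)

Left side — joint entropy directly:
H(X,Y) = -Σ p(x,y) log p(x,y) = 2.5220 bits

Right side — compute H(Y|X) from the conditional distributions:
P(X) = (5/14, 5/14, 2/7), so H(X) = 1.5774 bits
H(Y|X) = Σ_x P(X=x) · H(Y|X=x):
  P(Y|X=0) = (1/2, 1/2), H(Y|X=0) = 1.0000, weight P(X=0) = 5/14
  P(Y|X=1) = (3/10, 7/10), H(Y|X=1) = 0.8813, weight P(X=1) = 5/14
  P(Y|X=2) = (3/8, 5/8), H(Y|X=2) = 0.9544, weight P(X=2) = 2/7
H(Y|X) = 0.9446 bits

H(X) + H(Y|X) = 1.5774 + 0.9446 = 2.5220 bits

Both sides equal 2.5220 bits. ✓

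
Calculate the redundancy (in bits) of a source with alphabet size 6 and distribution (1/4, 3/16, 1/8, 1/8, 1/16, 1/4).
0.1321 bits

Redundancy measures how far a source is from maximum entropy:
R = H_max - H(X)

Maximum entropy for 6 symbols: H_max = log_2(6) = 2.5850 bits
Actual entropy: H(X) = 2.4528 bits
Redundancy: R = 2.5850 - 2.4528 = 0.1321 bits

This redundancy represents potential for compression: the source could be compressed by 0.1321 bits per symbol.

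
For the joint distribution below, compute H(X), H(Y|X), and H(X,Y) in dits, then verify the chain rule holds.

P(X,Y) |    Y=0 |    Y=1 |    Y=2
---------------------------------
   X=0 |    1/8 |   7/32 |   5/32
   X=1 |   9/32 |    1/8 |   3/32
H(X,Y) = 0.7474, H(X) = 0.3010, H(Y|X) = 0.4464 (all in dits)

Chain rule: H(X,Y) = H(X) + H(Y|X)

Left side — joint entropy directly:
H(X,Y) = -Σ p(x,y) log p(x,y) = 0.7474 dits

Right side — compute H(Y|X) from the conditional distributions:
P(X) = (1/2, 1/2), so H(X) = 0.3010 dits
H(Y|X) = Σ_x P(X=x) · H(Y|X=x):
  P(Y|X=0) = (1/4, 7/16, 5/16), H(Y|X=0) = 0.4654, weight P(X=0) = 1/2
  P(Y|X=1) = (9/16, 1/4, 3/16), H(Y|X=1) = 0.4274, weight P(X=1) = 1/2
H(Y|X) = 0.4464 dits

H(X) + H(Y|X) = 0.3010 + 0.4464 = 0.7474 dits

Both sides equal 0.7474 dits. ✓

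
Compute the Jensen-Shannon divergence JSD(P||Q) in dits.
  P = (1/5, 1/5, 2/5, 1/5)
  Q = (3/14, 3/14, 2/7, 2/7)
0.0038 dits

Jensen-Shannon divergence is:
JSD(P||Q) = 0.5 × D_KL(P||M) + 0.5 × D_KL(Q||M)
where M = 0.5 × (P + Q) is the mixture distribution.

M = 0.5 × (1/5, 1/5, 2/5, 1/5) + 0.5 × (3/14, 3/14, 2/7, 2/7) = (0.207143, 0.207143, 12/35, 0.242857)

D_KL(P||M) = 0.0038 dits
D_KL(Q||M) = 0.0039 dits

JSD(P||Q) = 0.5 × 0.0038 + 0.5 × 0.0039 = 0.0038 dits

Unlike KL divergence, JSD is symmetric and bounded: 0 ≤ JSD ≤ log(2).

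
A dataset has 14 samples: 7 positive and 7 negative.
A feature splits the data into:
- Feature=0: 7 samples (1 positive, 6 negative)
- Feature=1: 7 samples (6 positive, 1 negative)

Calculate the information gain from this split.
0.4083 bits

Information Gain = H(Y) - H(Y|Feature)

Before split:
P(positive) = 7/14 = 0.5000
H(Y) = 1.0000 bits

After split:
Feature=0: H = 0.5917 bits (weight = 7/14)
Feature=1: H = 0.5917 bits (weight = 7/14)
H(Y|Feature) = (7/14)×0.5917 + (7/14)×0.5917 = 0.5917 bits

Information Gain = 1.0000 - 0.5917 = 0.4083 bits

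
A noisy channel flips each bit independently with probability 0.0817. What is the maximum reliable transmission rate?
0.5919 bits

For a binary symmetric channel (BSC) with error probability p:
Capacity C = 1 - H(p) bits per symbol

where H(p) = -p log₂(p) - (1-p) log₂(1-p) is the binary entropy function.

H(0.0817) = 0.4081 bits
C = 1 - 0.4081 = 0.5919 bits per symbol

This means we can reliably transmit up to 0.5919 bits of information per channel use.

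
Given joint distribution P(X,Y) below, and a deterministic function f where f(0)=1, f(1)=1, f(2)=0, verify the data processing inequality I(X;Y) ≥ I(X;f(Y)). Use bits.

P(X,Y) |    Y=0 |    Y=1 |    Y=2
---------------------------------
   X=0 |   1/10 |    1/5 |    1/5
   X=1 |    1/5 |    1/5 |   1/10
I(X;Y) = 0.0490, I(X;f(Y)) = 0.0349, inequality holds: 0.0490 ≥ 0.0349

Data Processing Inequality: For any Markov chain X → Y → Z, we have I(X;Y) ≥ I(X;Z).

Here Z = f(Y) is a deterministic function of Y, forming X → Y → Z.

Original I(X;Y) = 0.0490 bits

After applying f:
P(X,Z) where Z=f(Y):
- P(X,Z=0) = P(X,Y=2)
- P(X,Z=1) = P(X,Y=0) + P(X,Y=1)

I(X;Z) = I(X;f(Y)) = 0.0349 bits

Verification: 0.0490 ≥ 0.0349 ✓

Information cannot be created by processing; the function f can only lose information about X.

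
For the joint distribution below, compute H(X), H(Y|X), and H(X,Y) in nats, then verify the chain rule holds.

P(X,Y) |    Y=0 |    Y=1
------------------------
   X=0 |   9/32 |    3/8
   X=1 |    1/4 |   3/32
H(X,Y) = 1.2931, H(X) = 0.6435, H(Y|X) = 0.6496 (all in nats)

Chain rule: H(X,Y) = H(X) + H(Y|X)

Left side — joint entropy directly:
H(X,Y) = -Σ p(x,y) log p(x,y) = 1.2931 nats

Right side — compute H(Y|X) from the conditional distributions:
P(X) = (21/32, 11/32), so H(X) = 0.6435 nats
H(Y|X) = Σ_x P(X=x) · H(Y|X=x):
  P(Y|X=0) = (3/7, 4/7), H(Y|X=0) = 0.6829, weight P(X=0) = 21/32
  P(Y|X=1) = (8/11, 3/11), H(Y|X=1) = 0.5860, weight P(X=1) = 11/32
H(Y|X) = 0.6496 nats

H(X) + H(Y|X) = 0.6435 + 0.6496 = 1.2931 nats

Both sides equal 1.2931 nats. ✓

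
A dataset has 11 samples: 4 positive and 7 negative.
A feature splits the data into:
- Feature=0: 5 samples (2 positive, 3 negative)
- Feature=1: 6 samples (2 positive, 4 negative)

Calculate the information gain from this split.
0.0034 bits

Information Gain = H(Y) - H(Y|Feature)

Before split:
P(positive) = 4/11 = 0.3636
H(Y) = 0.9457 bits

After split:
Feature=0: H = 0.9710 bits (weight = 5/11)
Feature=1: H = 0.9183 bits (weight = 6/11)
H(Y|Feature) = (5/11)×0.9710 + (6/11)×0.9183 = 0.9422 bits

Information Gain = 0.9457 - 0.9422 = 0.0034 bits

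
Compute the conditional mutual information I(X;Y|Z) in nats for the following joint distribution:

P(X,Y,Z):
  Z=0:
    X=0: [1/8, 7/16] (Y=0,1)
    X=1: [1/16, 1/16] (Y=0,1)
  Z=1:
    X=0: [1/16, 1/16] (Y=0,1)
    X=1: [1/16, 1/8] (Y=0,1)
0.0226 nats

Conditional mutual information: I(X;Y|Z) = H(X|Z) + H(Y|Z) - H(X,Y|Z)

H(Z) = 0.6211
H(X,Z) = 1.1574 → H(X|Z) = 0.5363
H(Y,Z) = 1.2342 → H(Y|Z) = 0.6132
H(X,Y,Z) = 1.7480 → H(X,Y|Z) = 1.1269

I(X;Y|Z) = 0.5363 + 0.6132 - 1.1269 = 0.0226 nats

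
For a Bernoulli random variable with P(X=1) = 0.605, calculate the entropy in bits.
0.9680 bits

The binary entropy function is:
H(p) = -p log(p) - (1-p) log(1-p)

H(0.605) = -0.605 × log_2(0.605) - 0.395 × log_2(0.395)
H(0.605) = 0.9680 bits

Note: Binary entropy is maximized at p=0.5 (H=1 bit) and minimized at p=0 or p=1 (H=0).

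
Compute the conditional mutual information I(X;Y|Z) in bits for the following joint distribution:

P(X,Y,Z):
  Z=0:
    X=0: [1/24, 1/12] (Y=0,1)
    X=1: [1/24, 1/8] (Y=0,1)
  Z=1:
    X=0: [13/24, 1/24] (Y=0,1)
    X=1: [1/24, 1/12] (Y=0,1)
0.1466 bits

Conditional mutual information: I(X;Y|Z) = H(X|Z) + H(Y|Z) - H(X,Y|Z)

H(Z) = 0.8709
H(X,Z) = 1.6344 → H(X|Z) = 0.7636
H(Y,Z) = 1.5988 → H(Y|Z) = 0.7280
H(X,Y,Z) = 2.2158 → H(X,Y|Z) = 1.3449

I(X;Y|Z) = 0.7636 + 0.7280 - 1.3449 = 0.1466 bits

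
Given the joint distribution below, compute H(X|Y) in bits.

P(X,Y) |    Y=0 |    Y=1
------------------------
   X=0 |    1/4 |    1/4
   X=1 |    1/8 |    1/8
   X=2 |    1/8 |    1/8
1.5000 bits

Using the chain rule: H(X|Y) = H(X,Y) - H(Y)

First, compute H(X,Y) = 2.5000 bits

Marginal P(Y) = (1/2, 1/2)
H(Y) = 1.0000 bits

H(X|Y) = H(X,Y) - H(Y) = 2.5000 - 1.0000 = 1.5000 bits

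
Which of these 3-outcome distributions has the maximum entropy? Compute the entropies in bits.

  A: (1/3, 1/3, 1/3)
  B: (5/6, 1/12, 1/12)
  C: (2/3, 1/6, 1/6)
A

For a discrete distribution over n outcomes, entropy is maximized by the uniform distribution.

Computing entropies:
H(A) = 1.5850 bits
H(B) = 0.8167 bits
H(C) = 1.2516 bits

The uniform distribution (where all probabilities equal 1/3) achieves the maximum entropy of log_2(3) = 1.5850 bits.

Distribution A has the highest entropy.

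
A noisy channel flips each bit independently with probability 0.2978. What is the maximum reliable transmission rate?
0.1214 bits

For a binary symmetric channel (BSC) with error probability p:
Capacity C = 1 - H(p) bits per symbol

where H(p) = -p log₂(p) - (1-p) log₂(1-p) is the binary entropy function.

H(0.2978) = 0.8786 bits
C = 1 - 0.8786 = 0.1214 bits per symbol

This means we can reliably transmit up to 0.1214 bits of information per channel use.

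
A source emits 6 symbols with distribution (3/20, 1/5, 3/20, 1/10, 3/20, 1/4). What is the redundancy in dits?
0.0171 dits

Redundancy measures how far a source is from maximum entropy:
R = H_max - H(X)

Maximum entropy for 6 symbols: H_max = log_10(6) = 0.7782 dits
Actual entropy: H(X) = 0.7611 dits
Redundancy: R = 0.7782 - 0.7611 = 0.0171 dits

This redundancy represents potential for compression: the source could be compressed by 0.0171 dits per symbol.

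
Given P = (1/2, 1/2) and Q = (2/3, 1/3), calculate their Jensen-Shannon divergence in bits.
0.0207 bits

Jensen-Shannon divergence is:
JSD(P||Q) = 0.5 × D_KL(P||M) + 0.5 × D_KL(Q||M)
where M = 0.5 × (P + Q) is the mixture distribution.

M = 0.5 × (1/2, 1/2) + 0.5 × (2/3, 1/3) = (7/12, 5/12)

D_KL(P||M) = 0.0203 bits
D_KL(Q||M) = 0.0211 bits

JSD(P||Q) = 0.5 × 0.0203 + 0.5 × 0.0211 = 0.0207 bits

Unlike KL divergence, JSD is symmetric and bounded: 0 ≤ JSD ≤ log(2).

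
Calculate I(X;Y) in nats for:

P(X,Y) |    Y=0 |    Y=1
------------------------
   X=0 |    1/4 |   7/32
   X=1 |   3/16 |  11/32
0.0165 nats

Mutual information: I(X;Y) = H(X) + H(Y) - H(X,Y)

Marginals:
P(X) = (15/32, 17/32), H(X) = 0.6912 nats
P(Y) = (7/16, 9/16), H(Y) = 0.6853 nats

Joint entropy: H(X,Y) = 1.3600 nats

I(X;Y) = 0.6912 + 0.6853 - 1.3600 = 0.0165 nats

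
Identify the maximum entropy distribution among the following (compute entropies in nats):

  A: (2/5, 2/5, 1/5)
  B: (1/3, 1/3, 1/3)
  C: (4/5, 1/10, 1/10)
B

For a discrete distribution over n outcomes, entropy is maximized by the uniform distribution.

Computing entropies:
H(A) = 1.0549 nats
H(B) = 1.0986 nats
H(C) = 0.6390 nats

The uniform distribution (where all probabilities equal 1/3) achieves the maximum entropy of log_e(3) = 1.0986 nats.

Distribution B has the highest entropy.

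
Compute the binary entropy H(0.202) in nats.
0.5032 nats

The binary entropy function is:
H(p) = -p log(p) - (1-p) log(1-p)

H(0.202) = -0.202 × log_e(0.202) - 0.798 × log_e(0.798)
H(0.202) = 0.5032 nats

Note: Binary entropy is maximized at p=0.5 (H=1 bit) and minimized at p=0 or p=1 (H=0).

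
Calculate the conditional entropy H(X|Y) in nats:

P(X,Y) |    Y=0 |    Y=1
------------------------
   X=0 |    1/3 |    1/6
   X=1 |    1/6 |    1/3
0.6365 nats

Using the chain rule: H(X|Y) = H(X,Y) - H(Y)

First, compute H(X,Y) = 1.3297 nats

Marginal P(Y) = (1/2, 1/2)
H(Y) = 0.6931 nats

H(X|Y) = H(X,Y) - H(Y) = 1.3297 - 0.6931 = 0.6365 nats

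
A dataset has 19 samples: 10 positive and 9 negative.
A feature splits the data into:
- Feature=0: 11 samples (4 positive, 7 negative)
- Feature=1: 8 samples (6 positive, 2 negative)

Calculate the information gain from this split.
0.1089 bits

Information Gain = H(Y) - H(Y|Feature)

Before split:
P(positive) = 10/19 = 0.5263
H(Y) = 0.9980 bits

After split:
Feature=0: H = 0.9457 bits (weight = 11/19)
Feature=1: H = 0.8113 bits (weight = 8/19)
H(Y|Feature) = (11/19)×0.9457 + (8/19)×0.8113 = 0.8891 bits

Information Gain = 0.9980 - 0.8891 = 0.1089 bits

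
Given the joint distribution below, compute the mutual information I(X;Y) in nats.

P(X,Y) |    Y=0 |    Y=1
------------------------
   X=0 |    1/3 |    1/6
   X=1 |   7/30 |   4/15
0.0205 nats

Mutual information: I(X;Y) = H(X) + H(Y) - H(X,Y)

Marginals:
P(X) = (1/2, 1/2), H(X) = 0.6931 nats
P(Y) = (17/30, 13/30), H(Y) = 0.6842 nats

Joint entropy: H(X,Y) = 1.3569 nats

I(X;Y) = 0.6931 + 0.6842 - 1.3569 = 0.0205 nats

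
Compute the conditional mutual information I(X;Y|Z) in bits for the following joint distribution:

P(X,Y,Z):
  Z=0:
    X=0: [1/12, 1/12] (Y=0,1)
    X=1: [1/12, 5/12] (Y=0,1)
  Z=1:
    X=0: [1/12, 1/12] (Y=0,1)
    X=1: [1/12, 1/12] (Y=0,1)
0.0492 bits

Conditional mutual information: I(X;Y|Z) = H(X|Z) + H(Y|Z) - H(X,Y|Z)

H(Z) = 0.9183
H(X,Z) = 1.7925 → H(X|Z) = 0.8742
H(Y,Z) = 1.7925 → H(Y|Z) = 0.8742
H(X,Y,Z) = 2.6175 → H(X,Y|Z) = 1.6992

I(X;Y|Z) = 0.8742 + 0.8742 - 1.6992 = 0.0492 bits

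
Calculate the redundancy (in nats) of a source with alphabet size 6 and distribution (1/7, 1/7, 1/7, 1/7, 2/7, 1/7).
0.0439 nats

Redundancy measures how far a source is from maximum entropy:
R = H_max - H(X)

Maximum entropy for 6 symbols: H_max = log_e(6) = 1.7918 nats
Actual entropy: H(X) = 1.7479 nats
Redundancy: R = 1.7918 - 1.7479 = 0.0439 nats

This redundancy represents potential for compression: the source could be compressed by 0.0439 nats per symbol.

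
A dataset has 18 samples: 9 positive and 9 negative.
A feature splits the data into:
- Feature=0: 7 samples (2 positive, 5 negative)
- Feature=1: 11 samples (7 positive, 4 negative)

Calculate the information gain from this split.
0.0864 bits

Information Gain = H(Y) - H(Y|Feature)

Before split:
P(positive) = 9/18 = 0.5000
H(Y) = 1.0000 bits

After split:
Feature=0: H = 0.8631 bits (weight = 7/18)
Feature=1: H = 0.9457 bits (weight = 11/18)
H(Y|Feature) = (7/18)×0.8631 + (11/18)×0.9457 = 0.9136 bits

Information Gain = 1.0000 - 0.9136 = 0.0864 bits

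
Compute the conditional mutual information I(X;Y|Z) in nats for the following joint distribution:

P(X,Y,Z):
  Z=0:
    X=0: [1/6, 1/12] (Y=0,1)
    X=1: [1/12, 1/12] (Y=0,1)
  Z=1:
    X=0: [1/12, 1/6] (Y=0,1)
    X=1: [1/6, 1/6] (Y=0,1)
0.0140 nats

Conditional mutual information: I(X;Y|Z) = H(X|Z) + H(Y|Z) - H(X,Y|Z)

H(Z) = 0.6792
H(X,Z) = 1.3580 → H(X|Z) = 0.6788
H(Y,Z) = 1.3580 → H(Y|Z) = 0.6788
H(X,Y,Z) = 2.0228 → H(X,Y|Z) = 1.3436

I(X;Y|Z) = 0.6788 + 0.6788 - 1.3436 = 0.0140 nats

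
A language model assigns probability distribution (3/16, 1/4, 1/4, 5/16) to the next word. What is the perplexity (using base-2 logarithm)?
3.9373

Perplexity is 2^H (or exp(H) for natural log).

First, H = -Σ p log p = 1.9772 bits
Perplexity = 2^1.9772 = 3.9373

Interpretation: The model's uncertainty is equivalent to choosing uniformly among 3.9 options.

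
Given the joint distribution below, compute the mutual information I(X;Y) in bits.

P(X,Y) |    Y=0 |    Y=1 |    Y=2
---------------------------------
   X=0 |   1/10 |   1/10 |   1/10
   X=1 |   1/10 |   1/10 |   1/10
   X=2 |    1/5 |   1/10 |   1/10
0.0200 bits

Mutual information: I(X;Y) = H(X) + H(Y) - H(X,Y)

Marginals:
P(X) = (3/10, 3/10, 2/5), H(X) = 1.5710 bits
P(Y) = (2/5, 3/10, 3/10), H(Y) = 1.5710 bits

Joint entropy: H(X,Y) = 3.1219 bits

I(X;Y) = 1.5710 + 1.5710 - 3.1219 = 0.0200 bits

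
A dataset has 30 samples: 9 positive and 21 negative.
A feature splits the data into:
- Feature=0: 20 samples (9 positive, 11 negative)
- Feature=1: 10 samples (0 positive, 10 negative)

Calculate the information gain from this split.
0.2194 bits

Information Gain = H(Y) - H(Y|Feature)

Before split:
P(positive) = 9/30 = 0.3000
H(Y) = 0.8813 bits

After split:
Feature=0: H = 0.9928 bits (weight = 20/30)
Feature=1: H = 0.0000 bits (weight = 10/30)
H(Y|Feature) = (20/30)×0.9928 + (10/30)×0.0000 = 0.6618 bits

Information Gain = 0.8813 - 0.6618 = 0.2194 bits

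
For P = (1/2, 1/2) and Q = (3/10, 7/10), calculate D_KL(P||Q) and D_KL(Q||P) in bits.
D_KL(P||Q) = 0.1258, D_KL(Q||P) = 0.1187

KL divergence is not symmetric: D_KL(P||Q) ≠ D_KL(Q||P) in general.

D_KL(P||Q) = 0.1258 bits
D_KL(Q||P) = 0.1187 bits

No, they are not equal!

This asymmetry is why KL divergence is not a true distance metric.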